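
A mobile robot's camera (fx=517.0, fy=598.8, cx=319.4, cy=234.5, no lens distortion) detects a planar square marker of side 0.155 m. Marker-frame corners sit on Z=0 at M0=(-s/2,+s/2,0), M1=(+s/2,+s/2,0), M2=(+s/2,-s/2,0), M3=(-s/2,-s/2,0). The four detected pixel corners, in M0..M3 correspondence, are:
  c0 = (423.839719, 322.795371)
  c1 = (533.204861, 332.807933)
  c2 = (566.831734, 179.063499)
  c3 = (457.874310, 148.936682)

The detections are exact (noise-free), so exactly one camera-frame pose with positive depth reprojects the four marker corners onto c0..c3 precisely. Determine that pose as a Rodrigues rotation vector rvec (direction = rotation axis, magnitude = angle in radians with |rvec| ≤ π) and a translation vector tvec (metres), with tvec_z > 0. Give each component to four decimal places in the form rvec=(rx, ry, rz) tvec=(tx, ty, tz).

rvec=(0.1589, -0.4270, 0.1663) tvec=(0.1914, 0.0123, 0.5527)

Intrinsics K: fx=517.0, fy=598.8, cx=319.4, cy=234.5
Marker side s = 0.155 m; corners in marker frame (Z=0):
  M0 = (-0.0775, +0.0775, 0)
  M1 = (+0.0775, +0.0775, 0)
  M2 = (+0.0775, -0.0775, 0)
  M3 = (-0.0775, -0.0775, 0)
Detected image corners:
  c0 = (423.839719, 322.795371) px
  c1 = (533.204861, 332.807933) px
  c2 = (566.831734, 179.063499) px
  c3 = (457.874310, 148.936682) px
Planar DLT: solve 8×8 A·h = b for H (H[2,2]=1):
  H  [+1083.84159 -112.49380 +498.39859]
  H  [+316.79315 +1105.38953 +247.85073]
  H  [+0.76610 +0.21333 +1.00000]
B = K⁻¹H; ‖b₁‖=1.809381, ‖b₂‖=1.809381; λ = 2/(‖b₁‖+‖b₂‖) = 0.552675, sign → tz>0 ⇒ λ=+0.552675
r₁ = λ·B[:,0] = (+0.89705,+0.12658,+0.42340); r₂ = λ·B[:,1] = (-0.19310,+0.97407,+0.11790)
r₃ = r₁×r₂ = (-0.39750,-0.18752,+0.89824); SVD([r₁ r₂ r₃]) → R = UVᵀ:
  R  [+0.89705 -0.19310 -0.39750]
  R  [+0.12658 +0.97407 -0.18752]
  R  [+0.42340 +0.11790 +0.89824]
t = (+0.19135, +0.01232, +0.55268) m
tr R = 2.769362; θ = arccos((tr R − 1)/2) = 0.484987 rad = 27.788°
axis k = ((R−Rᵀ)₃₂, (R−Rᵀ)₁₃, (R−Rᵀ)₂₁) / (2 sinθ) = (+0.327568, -0.880426, +0.342854)
rvec = θ·k = (+0.158866, -0.426995, +0.166280)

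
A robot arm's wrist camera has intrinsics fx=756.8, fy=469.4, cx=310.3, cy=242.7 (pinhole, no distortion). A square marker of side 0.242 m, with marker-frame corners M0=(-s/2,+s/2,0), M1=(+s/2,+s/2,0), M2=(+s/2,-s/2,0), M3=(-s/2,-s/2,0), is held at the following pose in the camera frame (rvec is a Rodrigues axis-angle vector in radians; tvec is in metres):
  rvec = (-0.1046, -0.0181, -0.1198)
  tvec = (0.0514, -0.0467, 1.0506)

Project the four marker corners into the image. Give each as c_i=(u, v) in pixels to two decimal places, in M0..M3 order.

Intrinsics K: fx=756.8, fy=469.4, cx=310.3, cy=242.7
Marker side s = 0.242 m; corners in marker frame (Z=0):
  M0 = (-0.1210, +0.1210, 0)
  M1 = (+0.1210, +0.1210, 0)
  M2 = (+0.1210, -0.1210, 0)
  M3 = (-0.1210, -0.1210, 0)
rvec = (-0.1046, -0.0181, -0.1198), |rvec| = θ = 0.16007 rad = 9.171°
Rodrigues: sinθ=0.15938, 1−cosθ=0.01278; R = I + sinθ·[k]× + (1−cosθ)·[k]×²:
    [+0.99268 +0.12023 -0.01177]
    [-0.11834 +0.98738 +0.10524]
    [+0.02427 -0.10307 +0.99438]
t = (0.0514, -0.0467, 1.0506) m
M0: Pc = R·M0+t = (-0.05417, +0.08709, +1.03519); u = 756.8·(-0.05417)/1.03519 + 310.3 = 270.7011, v = 469.4·(+0.08709)/1.03519 + 242.7 = 282.1916
M1: Pc = R·M1+t = (+0.18606, +0.05845, +1.04107); u = 756.8·(+0.18606)/1.04107 + 310.3 = 445.5573, v = 469.4·(+0.05845)/1.04107 + 242.7 = 269.0557
M2: Pc = R·M2+t = (+0.15697, -0.18049, +1.06601); u = 756.8·(+0.15697)/1.06601 + 310.3 = 421.7357, v = 469.4·(-0.18049)/1.06601 + 242.7 = 163.2229
M3: Pc = R·M3+t = (-0.08326, -0.15185, +1.06013); u = 756.8·(-0.08326)/1.06013 + 310.3 = 250.8616, v = 469.4·(-0.15185)/1.06013 + 242.7 = 175.4633

c0=(270.70, 282.19) c1=(445.56, 269.06) c2=(421.74, 163.22) c3=(250.86, 175.46)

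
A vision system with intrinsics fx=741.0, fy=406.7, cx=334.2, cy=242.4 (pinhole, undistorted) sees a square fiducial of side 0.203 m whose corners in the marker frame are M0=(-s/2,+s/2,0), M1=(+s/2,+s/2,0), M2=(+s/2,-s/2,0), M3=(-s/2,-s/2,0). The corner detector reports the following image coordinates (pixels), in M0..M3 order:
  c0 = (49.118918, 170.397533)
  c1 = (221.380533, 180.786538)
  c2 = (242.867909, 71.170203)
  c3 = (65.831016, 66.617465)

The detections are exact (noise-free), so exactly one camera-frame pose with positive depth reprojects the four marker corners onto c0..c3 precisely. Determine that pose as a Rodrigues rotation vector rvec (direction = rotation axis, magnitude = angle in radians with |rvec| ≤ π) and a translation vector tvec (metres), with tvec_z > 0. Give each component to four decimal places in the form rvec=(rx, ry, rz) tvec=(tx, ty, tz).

rvec=(0.0683, 0.2243, 0.1294) tvec=(-0.2033, -0.2310, 0.7849)

Intrinsics K: fx=741.0, fy=406.7, cx=334.2, cy=242.4
Marker side s = 0.203 m; corners in marker frame (Z=0):
  M0 = (-0.1015, +0.1015, 0)
  M1 = (+0.1015, +0.1015, 0)
  M2 = (+0.1015, -0.1015, 0)
  M3 = (-0.1015, -0.1015, 0)
Detected image corners:
  c0 = (49.118918, 170.397533) px
  c1 = (221.380533, 180.786538) px
  c2 = (242.867909, 71.170203) px
  c3 = (65.831016, 66.617465) px
Planar DLT: solve 8×8 A·h = b for H (H[2,2]=1):
  H  [+820.14118 -78.63654 +142.24529]
  H  [+3.12225 +537.96807 +122.70344]
  H  [-0.27676 +0.10442 +1.00000]
B = K⁻¹H; ‖b₁‖=1.274090, ‖b₂‖=1.274090; λ = 2/(‖b₁‖+‖b₂‖) = 0.784874, sign → tz>0 ⇒ λ=+0.784874
r₁ = λ·B[:,0] = (+0.96667,+0.13550,-0.21722); r₂ = λ·B[:,1] = (-0.12026,+0.98935,+0.08196)
r₃ = r₁×r₂ = (+0.22602,-0.05310,+0.97267); SVD([r₁ r₂ r₃]) → R = UVᵀ:
  R  [+0.96667 -0.12026 +0.22602]
  R  [+0.13550 +0.98935 -0.05310]
  R  [-0.21722 +0.08196 +0.97267]
t = (-0.20332, -0.23100, +0.78487) m
tr R = 2.928700; θ = arccos((tr R − 1)/2) = 0.267820 rad = 15.345°
axis k = ((R−Rᵀ)₃₂, (R−Rᵀ)₁₃, (R−Rᵀ)₂₁) / (2 sinθ) = (+0.255194, +0.837477, +0.483227)
rvec = θ·k = (+0.068346, +0.224293, +0.129418)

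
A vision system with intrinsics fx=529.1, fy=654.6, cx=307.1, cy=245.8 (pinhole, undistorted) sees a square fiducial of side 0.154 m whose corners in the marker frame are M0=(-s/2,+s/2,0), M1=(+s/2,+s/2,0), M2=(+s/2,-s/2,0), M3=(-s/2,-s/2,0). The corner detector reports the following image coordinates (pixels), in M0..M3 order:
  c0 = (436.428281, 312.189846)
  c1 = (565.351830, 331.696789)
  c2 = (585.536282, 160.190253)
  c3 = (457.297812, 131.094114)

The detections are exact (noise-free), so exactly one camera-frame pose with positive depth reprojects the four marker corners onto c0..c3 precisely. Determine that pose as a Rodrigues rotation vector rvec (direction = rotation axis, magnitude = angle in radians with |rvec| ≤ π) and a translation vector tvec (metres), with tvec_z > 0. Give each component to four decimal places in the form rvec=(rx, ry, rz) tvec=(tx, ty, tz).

rvec=(0.0259, -0.1987, 0.1369) tvec=(0.2204, -0.0100, 0.5668)

Intrinsics K: fx=529.1, fy=654.6, cx=307.1, cy=245.8
Marker side s = 0.154 m; corners in marker frame (Z=0):
  M0 = (-0.0770, +0.0770, 0)
  M1 = (+0.0770, +0.0770, 0)
  M2 = (+0.0770, -0.0770, 0)
  M3 = (-0.0770, -0.0770, 0)
Detected image corners:
  c0 = (436.428281, 312.189846) px
  c1 = (565.351830, 331.696789) px
  c2 = (585.536282, 160.190253) px
  c3 = (457.297812, 131.094114) px
Planar DLT: solve 8×8 A·h = b for H (H[2,2]=1):
  H  [+1013.97677 -122.33570 +512.87057]
  H  [+239.63701 +1148.95676 +234.26514]
  H  [+0.35025 +0.02132 +1.00000]
B = K⁻¹H; ‖b₁‖=1.764227, ‖b₂‖=1.764227; λ = 2/(‖b₁‖+‖b₂‖) = 0.566821, sign → tz>0 ⇒ λ=+0.566821
r₁ = λ·B[:,0] = (+0.97104,+0.13296,+0.19853); r₂ = λ·B[:,1] = (-0.13807,+0.99035,+0.01208)
r₃ = r₁×r₂ = (-0.19501,-0.03914,+0.98002); SVD([r₁ r₂ r₃]) → R = UVᵀ:
  R  [+0.97104 -0.13807 -0.19501]
  R  [+0.13296 +0.99035 -0.03914]
  R  [+0.19853 +0.01208 +0.98002]
t = (+0.22044, -0.00999, +0.56682) m
tr R = 2.941404; θ = arccos((tr R − 1)/2) = 0.242660 rad = 13.903°
axis k = ((R−Rᵀ)₃₂, (R−Rᵀ)₁₃, (R−Rᵀ)₂₁) / (2 sinθ) = (+0.106596, -0.818889, +0.563966)
rvec = θ·k = (+0.025867, -0.198712, +0.136852)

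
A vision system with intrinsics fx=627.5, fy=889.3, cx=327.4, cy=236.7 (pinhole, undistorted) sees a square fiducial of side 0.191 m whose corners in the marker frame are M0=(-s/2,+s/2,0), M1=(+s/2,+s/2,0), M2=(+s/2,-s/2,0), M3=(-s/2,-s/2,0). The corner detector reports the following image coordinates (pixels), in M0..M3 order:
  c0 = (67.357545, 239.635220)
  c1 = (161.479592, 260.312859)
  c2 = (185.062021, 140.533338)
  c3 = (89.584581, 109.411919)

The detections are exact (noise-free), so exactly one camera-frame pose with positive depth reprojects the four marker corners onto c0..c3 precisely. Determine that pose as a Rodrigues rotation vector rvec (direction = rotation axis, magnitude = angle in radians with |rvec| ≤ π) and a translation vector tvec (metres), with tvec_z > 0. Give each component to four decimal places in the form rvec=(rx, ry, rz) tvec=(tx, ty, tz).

rvec=(0.3028, -0.5088, 0.2571) tvec=(-0.4058, -0.0683, 1.2738)

Intrinsics K: fx=627.5, fy=889.3, cx=327.4, cy=236.7
Marker side s = 0.191 m; corners in marker frame (Z=0):
  M0 = (-0.0955, +0.0955, 0)
  M1 = (+0.0955, +0.0955, 0)
  M2 = (+0.0955, -0.0955, 0)
  M3 = (-0.0955, -0.0955, 0)
Detected image corners:
  c0 = (67.357545, 239.635220) px
  c1 = (161.479592, 260.312859) px
  c2 = (185.062021, 140.533338) px
  c3 = (89.584581, 109.411919) px
Planar DLT: solve 8×8 A·h = b for H (H[2,2]=1):
  H  [+546.85125 -98.41436 +127.50174]
  H  [+210.47873 +685.64213 +188.99651]
  H  [+0.40181 +0.17194 +1.00000]
B = K⁻¹H; ‖b₁‖=0.785048, ‖b₂‖=0.785048; λ = 2/(‖b₁‖+‖b₂‖) = 1.273807, sign → tz>0 ⇒ λ=+1.273807
r₁ = λ·B[:,0] = (+0.84305,+0.16525,+0.51182); r₂ = λ·B[:,1] = (-0.31405,+0.92380,+0.21901)
r₃ = r₁×r₂ = (-0.43663,-0.34538,+0.83070); SVD([r₁ r₂ r₃]) → R = UVᵀ:
  R  [+0.84305 -0.31405 -0.43663]
  R  [+0.16525 +0.92380 -0.34538]
  R  [+0.51182 +0.21901 +0.83070]
t = (-0.40579, -0.06833, +1.27381) m
tr R = 2.597550; θ = arccos((tr R − 1)/2) = 0.645540 rad = 36.987°
axis k = ((R−Rᵀ)₃₂, (R−Rᵀ)₁₃, (R−Rᵀ)₂₁) / (2 sinθ) = (+0.469052, -0.788237, +0.398338)
rvec = θ·k = (+0.302792, -0.508838, +0.257143)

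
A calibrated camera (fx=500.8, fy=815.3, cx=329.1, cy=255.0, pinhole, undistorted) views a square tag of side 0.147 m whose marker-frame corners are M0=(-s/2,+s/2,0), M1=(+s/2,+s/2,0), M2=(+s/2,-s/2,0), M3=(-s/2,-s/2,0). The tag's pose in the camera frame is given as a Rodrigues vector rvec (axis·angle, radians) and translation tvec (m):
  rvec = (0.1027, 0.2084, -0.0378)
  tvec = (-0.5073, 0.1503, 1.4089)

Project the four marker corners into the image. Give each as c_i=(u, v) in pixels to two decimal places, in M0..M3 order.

c0=(127.71, 383.34) c1=(174.69, 383.86) c2=(170.53, 299.26) c3=(123.17, 300.57)

Intrinsics K: fx=500.8, fy=815.3, cx=329.1, cy=255.0
Marker side s = 0.147 m; corners in marker frame (Z=0):
  M0 = (-0.0735, +0.0735, 0)
  M1 = (+0.0735, +0.0735, 0)
  M2 = (+0.0735, -0.0735, 0)
  M3 = (-0.0735, -0.0735, 0)
rvec = (0.1027, 0.2084, -0.0378), |rvec| = θ = 0.23539 rad = 13.487°
Rodrigues: sinθ=0.23322, 1−cosθ=0.02758; R = I + sinθ·[k]× + (1−cosθ)·[k]×²:
    [+0.97767 +0.04810 +0.20455]
    [-0.02680 +0.99404 -0.10567]
    [-0.20841 +0.09783 +0.97314]
t = (-0.5073, 0.1503, 1.4089) m
M0: Pc = R·M0+t = (-0.57562, +0.22533, +1.43141); u = 500.8·(-0.57562)/1.43141 + 329.1 = 127.7095, v = 815.3·(+0.22533)/1.43141 + 255.0 = 383.3441
M1: Pc = R·M1+t = (-0.43191, +0.22139, +1.40077); u = 500.8·(-0.43191)/1.40077 + 329.1 = 174.6865, v = 815.3·(+0.22139)/1.40077 + 255.0 = 383.8582
M2: Pc = R·M2+t = (-0.43898, +0.07527, +1.38639); u = 500.8·(-0.43898)/1.38639 + 329.1 = 170.5304, v = 815.3·(+0.07527)/1.38639 + 255.0 = 299.2633
M3: Pc = R·M3+t = (-0.58269, +0.07921, +1.41703); u = 500.8·(-0.58269)/1.41703 + 329.1 = 123.1665, v = 815.3·(+0.07921)/1.41703 + 255.0 = 300.5730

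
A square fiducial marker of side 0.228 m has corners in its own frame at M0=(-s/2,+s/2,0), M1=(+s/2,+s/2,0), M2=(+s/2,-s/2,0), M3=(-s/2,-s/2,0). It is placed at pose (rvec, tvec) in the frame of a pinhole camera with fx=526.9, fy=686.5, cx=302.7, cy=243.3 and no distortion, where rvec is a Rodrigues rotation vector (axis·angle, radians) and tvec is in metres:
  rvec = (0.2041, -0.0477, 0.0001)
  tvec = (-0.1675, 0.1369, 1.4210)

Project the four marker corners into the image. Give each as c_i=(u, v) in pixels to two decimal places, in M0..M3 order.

Intrinsics K: fx=526.9, fy=686.5, cx=302.7, cy=243.3
Marker side s = 0.228 m; corners in marker frame (Z=0):
  M0 = (-0.1140, +0.1140, 0)
  M1 = (+0.1140, +0.1140, 0)
  M2 = (+0.1140, -0.1140, 0)
  M3 = (-0.1140, -0.1140, 0)
rvec = (0.2041, -0.0477, 0.0001), |rvec| = θ = 0.20960 rad = 12.009°
Rodrigues: sinθ=0.20807, 1−cosθ=0.02189; R = I + sinθ·[k]× + (1−cosθ)·[k]×²:
    [+0.99887 -0.00495 -0.04734]
    [-0.00475 +0.97925 -0.20261]
    [+0.04736 +0.20261 +0.97811]
t = (-0.1675, 0.1369, 1.4210) m
M0: Pc = R·M0+t = (-0.28193, +0.24908, +1.43870); u = 526.9·(-0.28193)/1.43870 + 302.7 = 199.4458, v = 686.5·(+0.24908)/1.43870 + 243.3 = 362.1509
M1: Pc = R·M1+t = (-0.05419, +0.24799, +1.44950); u = 526.9·(-0.05419)/1.44950 + 302.7 = 283.0004, v = 686.5·(+0.24799)/1.44950 + 243.3 = 360.7525
M2: Pc = R·M2+t = (-0.05307, +0.02472, +1.40330); u = 526.9·(-0.05307)/1.40330 + 302.7 = 282.7756, v = 686.5·(+0.02472)/1.40330 + 243.3 = 255.3951
M3: Pc = R·M3+t = (-0.28081, +0.02581, +1.39250); u = 526.9·(-0.28081)/1.39250 + 302.7 = 196.4475, v = 686.5·(+0.02581)/1.39250 + 243.3 = 256.0229

c0=(199.45, 362.15) c1=(283.00, 360.75) c2=(282.78, 255.40) c3=(196.45, 256.02)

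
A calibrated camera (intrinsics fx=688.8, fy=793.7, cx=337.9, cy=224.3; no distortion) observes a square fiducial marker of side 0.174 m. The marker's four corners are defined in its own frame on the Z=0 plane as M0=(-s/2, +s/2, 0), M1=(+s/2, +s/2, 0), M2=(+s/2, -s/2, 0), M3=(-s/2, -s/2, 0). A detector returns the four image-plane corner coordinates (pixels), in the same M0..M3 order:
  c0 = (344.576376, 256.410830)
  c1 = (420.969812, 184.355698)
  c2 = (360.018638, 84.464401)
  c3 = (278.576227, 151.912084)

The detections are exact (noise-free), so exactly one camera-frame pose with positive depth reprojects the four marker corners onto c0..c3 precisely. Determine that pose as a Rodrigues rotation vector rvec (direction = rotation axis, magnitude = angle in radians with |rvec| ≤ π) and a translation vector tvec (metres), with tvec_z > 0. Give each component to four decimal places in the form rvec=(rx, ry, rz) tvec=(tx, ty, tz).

Intrinsics K: fx=688.8, fy=793.7, cx=337.9, cy=224.3
Marker side s = 0.174 m; corners in marker frame (Z=0):
  M0 = (-0.0870, +0.0870, 0)
  M1 = (+0.0870, +0.0870, 0)
  M2 = (+0.0870, -0.0870, 0)
  M3 = (-0.0870, -0.0870, 0)
Detected image corners:
  c0 = (344.576376, 256.410830) px
  c1 = (420.969812, 184.355698) px
  c2 = (360.018638, 84.464401) px
  c3 = (278.576227, 151.912084) px
Planar DLT: solve 8×8 A·h = b for H (H[2,2]=1):
  H  [+569.01476 +400.48356 +352.44963]
  H  [-345.24408 +604.35587 +168.74374]
  H  [+0.32929 +0.10283 +1.00000]
B = K⁻¹H; ‖b₁‖=0.910436, ‖b₂‖=0.910436; λ = 2/(‖b₁‖+‖b₂‖) = 1.098374, sign → tz>0 ⇒ λ=+1.098374
r₁ = λ·B[:,0] = (+0.72993,-0.57998,+0.36169); r₂ = λ·B[:,1] = (+0.58321,+0.80443,+0.11294)
r₃ = r₁×r₂ = (-0.35646,+0.12850,+0.92543); SVD([r₁ r₂ r₃]) → R = UVᵀ:
  R  [+0.72993 +0.58321 -0.35646]
  R  [-0.57998 +0.80443 +0.12850]
  R  [+0.36169 +0.11294 +0.92543]
t = (+0.02320, -0.07688, +1.09837) m
tr R = 2.459795; θ = arccos((tr R − 1)/2) = 0.752625 rad = 43.122°
axis k = ((R−Rᵀ)₃₂, (R−Rᵀ)₁₃, (R−Rᵀ)₂₁) / (2 sinθ) = (-0.011377, -0.525299, -0.850842)
rvec = θ·k = (-0.008563, -0.395353, -0.640364)

rvec=(-0.0086, -0.3954, -0.6404) tvec=(0.0232, -0.0769, 1.0984)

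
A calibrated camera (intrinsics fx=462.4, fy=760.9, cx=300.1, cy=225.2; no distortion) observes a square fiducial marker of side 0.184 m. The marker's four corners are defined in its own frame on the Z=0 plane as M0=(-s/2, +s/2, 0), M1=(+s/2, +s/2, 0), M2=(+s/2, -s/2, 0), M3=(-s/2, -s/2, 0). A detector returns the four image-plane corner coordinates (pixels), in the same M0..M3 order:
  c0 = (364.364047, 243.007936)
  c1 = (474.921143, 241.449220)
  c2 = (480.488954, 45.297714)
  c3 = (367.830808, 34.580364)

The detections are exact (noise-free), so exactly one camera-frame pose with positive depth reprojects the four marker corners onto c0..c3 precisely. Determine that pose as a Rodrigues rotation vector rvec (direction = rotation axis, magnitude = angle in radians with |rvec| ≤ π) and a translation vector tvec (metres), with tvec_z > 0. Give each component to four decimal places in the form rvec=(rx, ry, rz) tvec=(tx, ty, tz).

Intrinsics K: fx=462.4, fy=760.9, cx=300.1, cy=225.2
Marker side s = 0.184 m; corners in marker frame (Z=0):
  M0 = (-0.0920, +0.0920, 0)
  M1 = (+0.0920, +0.0920, 0)
  M2 = (+0.0920, -0.0920, 0)
  M3 = (-0.0920, -0.0920, 0)
Detected image corners:
  c0 = (364.364047, 243.007936) px
  c1 = (474.921143, 241.449220) px
  c2 = (480.488954, 45.297714) px
  c3 = (367.830808, 34.580364) px
Planar DLT: solve 8×8 A·h = b for H (H[2,2]=1):
  H  [+744.54740 +24.03037 +423.55704]
  H  [+70.69519 +1114.69840 +142.22801]
  H  [+0.32720 +0.11555 +1.00000]
B = K⁻¹H; ‖b₁‖=1.435617, ‖b₂‖=1.435617; λ = 2/(‖b₁‖+‖b₂‖) = 0.696565, sign → tz>0 ⇒ λ=+0.696565
r₁ = λ·B[:,0] = (+0.97368,-0.00274,+0.22791); r₂ = λ·B[:,1] = (-0.01604,+0.99663,+0.08049)
r₃ = r₁×r₂ = (-0.22737,-0.08203,+0.97035); SVD([r₁ r₂ r₃]) → R = UVᵀ:
  R  [+0.97368 -0.01604 -0.22737]
  R  [-0.00274 +0.99663 -0.08203]
  R  [+0.22791 +0.08049 +0.97035]
t = (+0.18598, -0.07596, +0.69656) m
tr R = 2.940652; θ = arccos((tr R − 1)/2) = 0.244221 rad = 13.993°
axis k = ((R−Rᵀ)₃₂, (R−Rᵀ)₁₃, (R−Rᵀ)₂₁) / (2 sinθ) = (+0.336062, -0.941438, +0.027508)
rvec = θ·k = (+0.082073, -0.229918, +0.006718)

rvec=(0.0821, -0.2299, 0.0067) tvec=(0.1860, -0.0760, 0.6966)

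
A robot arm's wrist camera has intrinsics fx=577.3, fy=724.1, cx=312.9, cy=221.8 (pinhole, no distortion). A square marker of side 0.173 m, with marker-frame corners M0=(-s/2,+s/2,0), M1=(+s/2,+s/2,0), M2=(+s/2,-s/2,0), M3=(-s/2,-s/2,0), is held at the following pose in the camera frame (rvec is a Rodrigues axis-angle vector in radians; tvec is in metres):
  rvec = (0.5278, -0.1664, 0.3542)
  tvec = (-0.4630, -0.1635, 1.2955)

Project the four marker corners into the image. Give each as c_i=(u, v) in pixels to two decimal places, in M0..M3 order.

Intrinsics K: fx=577.3, fy=724.1, cx=312.9, cy=221.8
Marker side s = 0.173 m; corners in marker frame (Z=0):
  M0 = (-0.0865, +0.0865, 0)
  M1 = (+0.0865, +0.0865, 0)
  M2 = (+0.0865, -0.0865, 0)
  M3 = (-0.0865, -0.0865, 0)
rvec = (0.5278, -0.1664, 0.3542), |rvec| = θ = 0.65705 rad = 37.646°
Rodrigues: sinθ=0.61079, 1−cosθ=0.20820; R = I + sinθ·[k]× + (1−cosθ)·[k]×²:
    [+0.92614 -0.37161 -0.06452]
    [+0.28690 +0.80515 -0.51906]
    [+0.24484 +0.46221 +0.85230]
t = (-0.4630, -0.1635, 1.2955) m
M0: Pc = R·M0+t = (-0.57526, -0.11867, +1.31430); u = 577.3·(-0.57526)/1.31430 + 312.9 = 60.2220, v = 724.1·(-0.11867)/1.31430 + 221.8 = 156.4192
M1: Pc = R·M1+t = (-0.41503, -0.06904, +1.35666); u = 577.3·(-0.41503)/1.35666 + 312.9 = 136.2907, v = 724.1·(-0.06904)/1.35666 + 221.8 = 184.9521
M2: Pc = R·M2+t = (-0.35074, -0.20833, +1.27670); u = 577.3·(-0.35074)/1.27670 + 312.9 = 154.2998, v = 724.1·(-0.20833)/1.27670 + 221.8 = 103.6432
M3: Pc = R·M3+t = (-0.51097, -0.25796, +1.23434); u = 577.3·(-0.51097)/1.23434 + 312.9 = 73.9212, v = 724.1·(-0.25796)/1.23434 + 221.8 = 70.4717

c0=(60.22, 156.42) c1=(136.29, 184.95) c2=(154.30, 103.64) c3=(73.92, 70.47)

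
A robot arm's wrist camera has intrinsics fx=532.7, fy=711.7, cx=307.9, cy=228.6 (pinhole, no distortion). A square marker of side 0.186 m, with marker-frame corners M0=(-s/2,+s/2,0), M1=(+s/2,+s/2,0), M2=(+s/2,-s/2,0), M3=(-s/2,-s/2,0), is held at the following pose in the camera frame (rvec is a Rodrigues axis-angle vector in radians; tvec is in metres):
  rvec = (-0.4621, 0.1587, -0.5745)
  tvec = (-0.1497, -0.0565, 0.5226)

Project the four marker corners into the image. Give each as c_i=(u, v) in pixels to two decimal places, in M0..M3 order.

c0=(106.75, 323.49) c1=(277.59, 169.99) c2=(196.73, 5.06) c3=(52.29, 136.21)

Intrinsics K: fx=532.7, fy=711.7, cx=307.9, cy=228.6
Marker side s = 0.186 m; corners in marker frame (Z=0):
  M0 = (-0.0930, +0.0930, 0)
  M1 = (+0.0930, +0.0930, 0)
  M2 = (+0.0930, -0.0930, 0)
  M3 = (-0.0930, -0.0930, 0)
rvec = (-0.4621, 0.1587, -0.5745), |rvec| = θ = 0.75417 rad = 43.211°
Rodrigues: sinθ=0.68468, 1−cosθ=0.27116; R = I + sinθ·[k]× + (1−cosθ)·[k]×²:
    [+0.83064 +0.48661 +0.27064]
    [-0.55653 +0.74085 +0.37606]
    [-0.01751 -0.46299 +0.88619]
t = (-0.1497, -0.0565, 0.5226) m
M0: Pc = R·M0+t = (-0.18170, +0.06416, +0.48117); u = 532.7·(-0.18170)/0.48117 + 307.9 = 106.7465, v = 711.7·(+0.06416)/0.48117 + 228.6 = 323.4934
M1: Pc = R·M1+t = (-0.02720, -0.03936, +0.47791); u = 532.7·(-0.02720)/0.47791 + 307.9 = 277.5864, v = 711.7·(-0.03936)/0.47791 + 228.6 = 169.9880
M2: Pc = R·M2+t = (-0.11770, -0.17716, +0.56403); u = 532.7·(-0.11770)/0.56403 + 307.9 = 196.7334, v = 711.7·(-0.17716)/0.56403 + 228.6 = 5.0620
M3: Pc = R·M3+t = (-0.27220, -0.07364, +0.56729); u = 532.7·(-0.27220)/0.56729 + 307.9 = 52.2919, v = 711.7·(-0.07364)/0.56729 + 228.6 = 136.2117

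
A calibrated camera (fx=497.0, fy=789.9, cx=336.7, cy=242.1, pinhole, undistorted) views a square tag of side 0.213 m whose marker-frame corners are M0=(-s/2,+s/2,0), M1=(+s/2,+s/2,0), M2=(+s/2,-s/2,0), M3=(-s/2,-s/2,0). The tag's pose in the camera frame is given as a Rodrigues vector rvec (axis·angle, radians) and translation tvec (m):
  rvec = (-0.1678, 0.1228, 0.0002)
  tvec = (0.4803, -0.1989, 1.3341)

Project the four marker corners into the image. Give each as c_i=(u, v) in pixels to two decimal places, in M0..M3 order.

Intrinsics K: fx=497.0, fy=789.9, cx=336.7, cy=242.1
Marker side s = 0.213 m; corners in marker frame (Z=0):
  M0 = (-0.1065, +0.1065, 0)
  M1 = (+0.1065, +0.1065, 0)
  M2 = (+0.1065, -0.1065, 0)
  M3 = (-0.1065, -0.1065, 0)
rvec = (-0.1678, 0.1228, 0.0002), |rvec| = θ = 0.20793 rad = 11.914°
Rodrigues: sinθ=0.20644, 1−cosθ=0.02154; R = I + sinθ·[k]× + (1−cosθ)·[k]×²:
    [+0.99249 -0.01046 +0.12190]
    [-0.01007 +0.98597 +0.16661]
    [-0.12193 -0.16658 +0.97846]
t = (0.4803, -0.1989, 1.3341) m
M0: Pc = R·M0+t = (+0.37349, -0.09282, +1.32935); u = 497.0·(+0.37349)/1.32935 + 336.7 = 476.3345, v = 789.9·(-0.09282)/1.32935 + 242.1 = 186.9451
M1: Pc = R·M1+t = (+0.58489, -0.09497, +1.30337); u = 497.0·(+0.58489)/1.30337 + 336.7 = 559.7275, v = 789.9·(-0.09497)/1.30337 + 242.1 = 184.5465
M2: Pc = R·M2+t = (+0.58711, -0.30498, +1.33885); u = 497.0·(+0.58711)/1.33885 + 336.7 = 554.6443, v = 789.9·(-0.30498)/1.33885 + 242.1 = 62.1684
M3: Pc = R·M3+t = (+0.37571, -0.30283, +1.36483); u = 497.0·(+0.37571)/1.36483 + 336.7 = 473.5160, v = 789.9·(-0.30283)/1.36483 + 242.1 = 66.8335

c0=(476.33, 186.95) c1=(559.73, 184.55) c2=(554.64, 62.17) c3=(473.52, 66.83)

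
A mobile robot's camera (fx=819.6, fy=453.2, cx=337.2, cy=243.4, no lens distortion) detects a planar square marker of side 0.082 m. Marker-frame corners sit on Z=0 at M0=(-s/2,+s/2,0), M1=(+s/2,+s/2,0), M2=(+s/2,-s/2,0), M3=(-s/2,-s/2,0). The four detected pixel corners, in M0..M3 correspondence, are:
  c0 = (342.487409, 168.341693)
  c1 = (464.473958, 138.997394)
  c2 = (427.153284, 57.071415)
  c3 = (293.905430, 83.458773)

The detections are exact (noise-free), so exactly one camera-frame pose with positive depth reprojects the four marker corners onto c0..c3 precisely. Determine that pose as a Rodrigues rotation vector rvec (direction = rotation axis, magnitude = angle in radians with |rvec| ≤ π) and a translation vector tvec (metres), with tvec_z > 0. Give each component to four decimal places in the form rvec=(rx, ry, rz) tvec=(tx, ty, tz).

rvec=(0.3145, -0.3983, -0.3864) tvec=(0.0254, -0.1266, 0.4399)

Intrinsics K: fx=819.6, fy=453.2, cx=337.2, cy=243.4
Marker side s = 0.082 m; corners in marker frame (Z=0):
  M0 = (-0.0410, +0.0410, 0)
  M1 = (+0.0410, +0.0410, 0)
  M2 = (+0.0410, -0.0410, 0)
  M3 = (-0.0410, -0.0410, 0)
Detected image corners:
  c0 = (342.487409, 168.341693) px
  c1 = (464.473958, 138.997394) px
  c2 = (427.153284, 57.071415) px
  c3 = (293.905430, 83.458773) px
Planar DLT: solve 8×8 A·h = b for H (H[2,2]=1):
  H  [+1825.88220 +841.35871 +384.60391]
  H  [-260.74172 +1110.26742 +112.99100]
  H  [+0.71185 +0.83655 +1.00000]
B = K⁻¹H; ‖b₁‖=2.273251, ‖b₂‖=2.273251; λ = 2/(‖b₁‖+‖b₂‖) = 0.439899, sign → tz>0 ⇒ λ=+0.439899
r₁ = λ·B[:,0] = (+0.85116,-0.42127,+0.31314); r₂ = λ·B[:,1] = (+0.30018,+0.88004,+0.36800)
r₃ = r₁×r₂ = (-0.43060,-0.21923,+0.87551); SVD([r₁ r₂ r₃]) → R = UVᵀ:
  R  [+0.85116 +0.30018 -0.43060]
  R  [-0.42127 +0.88004 -0.21923]
  R  [+0.31314 +0.36800 +0.87551]
t = (+0.02544, -0.12658, +0.43990) m
tr R = 2.606714; θ = arccos((tr R − 1)/2) = 0.637885 rad = 36.548°
axis k = ((R−Rᵀ)₃₂, (R−Rᵀ)₁₃, (R−Rᵀ)₂₁) / (2 sinθ) = (+0.493054, -0.624473, -0.605749)
rvec = θ·k = (+0.314511, -0.398342, -0.386398)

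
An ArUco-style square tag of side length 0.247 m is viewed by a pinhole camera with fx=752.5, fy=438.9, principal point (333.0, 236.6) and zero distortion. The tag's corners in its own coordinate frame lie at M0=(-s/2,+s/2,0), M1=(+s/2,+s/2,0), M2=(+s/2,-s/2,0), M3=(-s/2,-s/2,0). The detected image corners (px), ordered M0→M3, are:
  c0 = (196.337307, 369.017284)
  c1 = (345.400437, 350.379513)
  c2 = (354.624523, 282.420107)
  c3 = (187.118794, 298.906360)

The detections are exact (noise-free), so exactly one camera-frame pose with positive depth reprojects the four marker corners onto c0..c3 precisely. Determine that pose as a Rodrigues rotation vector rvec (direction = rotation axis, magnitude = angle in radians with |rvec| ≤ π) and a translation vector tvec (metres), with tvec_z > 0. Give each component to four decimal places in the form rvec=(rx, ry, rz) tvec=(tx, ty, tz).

Intrinsics K: fx=752.5, fy=438.9, cx=333.0, cy=236.6
Marker side s = 0.247 m; corners in marker frame (Z=0):
  M0 = (-0.1235, +0.1235, 0)
  M1 = (+0.1235, +0.1235, 0)
  M2 = (+0.1235, -0.1235, 0)
  M3 = (-0.1235, -0.1235, 0)
Detected image corners:
  c0 = (196.337307, 369.017284) px
  c1 = (345.400437, 350.379513) px
  c2 = (354.624523, 282.420107) px
  c3 = (187.118794, 298.906360) px
Planar DLT: solve 8×8 A·h = b for H (H[2,2]=1):
  H  [+705.33553 +126.63055 +273.27636]
  H  [+8.69803 +432.75883 +326.92478]
  H  [+0.24618 +0.47173 +1.00000]
B = K⁻¹H; ‖b₁‖=0.871531, ‖b₂‖=0.871531; λ = 2/(‖b₁‖+‖b₂‖) = 1.147406, sign → tz>0 ⇒ λ=+1.147406
r₁ = λ·B[:,0] = (+0.95049,-0.12953,+0.28247); r₂ = λ·B[:,1] = (-0.04644,+0.83957,+0.54126)
r₃ = r₁×r₂ = (-0.30726,-0.52758,+0.79199); SVD([r₁ r₂ r₃]) → R = UVᵀ:
  R  [+0.95049 -0.04644 -0.30726]
  R  [-0.12953 +0.83957 -0.52758]
  R  [+0.28247 +0.54126 +0.79199]
t = (-0.09107, +0.23613, +1.14741) m
tr R = 2.582050; θ = arccos((tr R − 1)/2) = 0.658314 rad = 37.719°
axis k = ((R−Rᵀ)₃₂, (R−Rᵀ)₁₃, (R−Rᵀ)₂₁) / (2 sinθ) = (+0.873548, -0.481977, -0.067913)
rvec = θ·k = (+0.575069, -0.317292, -0.044708)

rvec=(0.5751, -0.3173, -0.0447) tvec=(-0.0911, 0.2361, 1.1474)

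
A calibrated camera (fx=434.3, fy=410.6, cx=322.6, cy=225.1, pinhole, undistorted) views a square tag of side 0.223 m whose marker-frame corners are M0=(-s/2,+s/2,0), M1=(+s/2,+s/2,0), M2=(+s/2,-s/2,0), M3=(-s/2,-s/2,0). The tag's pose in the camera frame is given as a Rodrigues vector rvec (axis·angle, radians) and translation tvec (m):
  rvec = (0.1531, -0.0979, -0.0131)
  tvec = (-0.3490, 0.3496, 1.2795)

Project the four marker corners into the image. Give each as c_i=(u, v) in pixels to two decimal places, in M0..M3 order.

Intrinsics K: fx=434.3, fy=410.6, cx=322.6, cy=225.1
Marker side s = 0.223 m; corners in marker frame (Z=0):
  M0 = (-0.1115, +0.1115, 0)
  M1 = (+0.1115, +0.1115, 0)
  M2 = (+0.1115, -0.1115, 0)
  M3 = (-0.1115, -0.1115, 0)
rvec = (0.1531, -0.0979, -0.0131), |rvec| = θ = 0.18220 rad = 10.439°
Rodrigues: sinθ=0.18119, 1−cosθ=0.01655; R = I + sinθ·[k]× + (1−cosθ)·[k]×²:
    [+0.99514 +0.00555 -0.09836]
    [-0.02050 +0.98823 -0.15161]
    [+0.09636 +0.15289 +0.98353]
t = (-0.3490, 0.3496, 1.2795) m
M0: Pc = R·M0+t = (-0.45934, +0.46207, +1.28580); u = 434.3·(-0.45934)/1.28580 + 322.6 = 167.4514, v = 410.6·(+0.46207)/1.28580 + 225.1 = 372.6554
M1: Pc = R·M1+t = (-0.23742, +0.45750, +1.30729); u = 434.3·(-0.23742)/1.30729 + 322.6 = 243.7248, v = 410.6·(+0.45750)/1.30729 + 225.1 = 368.7941
M2: Pc = R·M2+t = (-0.23866, +0.23713, +1.27320); u = 434.3·(-0.23866)/1.27320 + 322.6 = 241.1901, v = 410.6·(+0.23713)/1.27320 + 225.1 = 301.5723
M3: Pc = R·M3+t = (-0.46058, +0.24170, +1.25171); u = 434.3·(-0.46058)/1.25171 + 322.6 = 162.7956, v = 410.6·(+0.24170)/1.25171 + 225.1 = 304.3848

c0=(167.45, 372.66) c1=(243.72, 368.79) c2=(241.19, 301.57) c3=(162.80, 304.38)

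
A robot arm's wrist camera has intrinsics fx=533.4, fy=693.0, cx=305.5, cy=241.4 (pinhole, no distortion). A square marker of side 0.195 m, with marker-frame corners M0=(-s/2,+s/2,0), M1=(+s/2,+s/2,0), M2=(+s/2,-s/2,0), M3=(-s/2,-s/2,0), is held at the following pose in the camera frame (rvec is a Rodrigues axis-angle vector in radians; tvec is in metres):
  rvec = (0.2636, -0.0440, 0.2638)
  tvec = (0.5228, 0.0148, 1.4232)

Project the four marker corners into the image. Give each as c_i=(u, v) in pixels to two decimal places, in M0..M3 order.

c0=(454.78, 280.39) c1=(522.18, 303.38) c2=(549.23, 216.05) c3=(479.74, 191.30)

Intrinsics K: fx=533.4, fy=693.0, cx=305.5, cy=241.4
Marker side s = 0.195 m; corners in marker frame (Z=0):
  M0 = (-0.0975, +0.0975, 0)
  M1 = (+0.0975, +0.0975, 0)
  M2 = (+0.0975, -0.0975, 0)
  M3 = (-0.0975, -0.0975, 0)
rvec = (0.2636, -0.0440, 0.2638), |rvec| = θ = 0.37551 rad = 21.515°
Rodrigues: sinθ=0.36675, 1−cosθ=0.06968; R = I + sinθ·[k]× + (1−cosθ)·[k]×²:
    [+0.96466 -0.26338 -0.00861]
    [+0.25191 +0.93128 -0.26318]
    [+0.07734 +0.25171 +0.96471]
t = (0.5228, 0.0148, 1.4232) m
M0: Pc = R·M0+t = (+0.40307, +0.08104, +1.44020); u = 533.4·(+0.40307)/1.44020 + 305.5 = 454.7818, v = 693.0·(+0.08104)/1.44020 + 241.4 = 280.3940
M1: Pc = R·M1+t = (+0.59117, +0.13016, +1.45528); u = 533.4·(+0.59117)/1.45528 + 305.5 = 522.1814, v = 693.0·(+0.13016)/1.45528 + 241.4 = 303.3821
M2: Pc = R·M2+t = (+0.64253, -0.05144, +1.40620); u = 533.4·(+0.64253)/1.40620 + 305.5 = 549.2260, v = 693.0·(-0.05144)/1.40620 + 241.4 = 216.0505
M3: Pc = R·M3+t = (+0.45443, -0.10056, +1.39112); u = 533.4·(+0.45443)/1.39112 + 305.5 = 479.7415, v = 693.0·(-0.10056)/1.39112 + 241.4 = 191.3046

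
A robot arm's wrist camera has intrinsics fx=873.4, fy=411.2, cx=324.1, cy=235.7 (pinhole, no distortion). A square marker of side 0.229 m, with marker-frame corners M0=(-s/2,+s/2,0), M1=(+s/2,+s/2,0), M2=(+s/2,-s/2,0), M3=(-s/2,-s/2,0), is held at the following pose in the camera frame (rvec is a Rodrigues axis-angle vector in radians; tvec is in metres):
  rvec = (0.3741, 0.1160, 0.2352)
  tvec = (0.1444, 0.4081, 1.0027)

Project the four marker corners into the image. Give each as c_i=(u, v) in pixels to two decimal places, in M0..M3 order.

c0=(332.56, 424.30) c1=(518.92, 449.70) c2=(579.71, 379.56) c3=(375.85, 353.04)

Intrinsics K: fx=873.4, fy=411.2, cx=324.1, cy=235.7
Marker side s = 0.229 m; corners in marker frame (Z=0):
  M0 = (-0.1145, +0.1145, 0)
  M1 = (+0.1145, +0.1145, 0)
  M2 = (+0.1145, -0.1145, 0)
  M3 = (-0.1145, -0.1145, 0)
rvec = (0.3741, 0.1160, 0.2352), |rvec| = θ = 0.45687 rad = 26.176°
Rodrigues: sinθ=0.44114, 1−cosθ=0.10256; R = I + sinθ·[k]× + (1−cosθ)·[k]×²:
    [+0.96621 -0.20578 +0.15524]
    [+0.24843 +0.90405 -0.34782]
    [-0.06877 +0.37463 +0.92462]
t = (0.1444, 0.4081, 1.0027) m
M0: Pc = R·M0+t = (+0.01021, +0.48317, +1.05347); u = 873.4·(+0.01021)/1.05347 + 324.1 = 332.5628, v = 411.2·(+0.48317)/1.05347 + 235.7 = 424.2951
M1: Pc = R·M1+t = (+0.23147, +0.54006, +1.03772); u = 873.4·(+0.23147)/1.03772 + 324.1 = 518.9163, v = 411.2·(+0.54006)/1.03772 + 235.7 = 449.7000
M2: Pc = R·M2+t = (+0.27859, +0.33303, +0.95193); u = 873.4·(+0.27859)/0.95193 + 324.1 = 579.7096, v = 411.2·(+0.33303)/0.95193 + 235.7 = 379.5574
M3: Pc = R·M3+t = (+0.05733, +0.27614, +0.96768); u = 873.4·(+0.05733)/0.96768 + 324.1 = 375.8455, v = 411.2·(+0.27614)/0.96768 + 235.7 = 353.0418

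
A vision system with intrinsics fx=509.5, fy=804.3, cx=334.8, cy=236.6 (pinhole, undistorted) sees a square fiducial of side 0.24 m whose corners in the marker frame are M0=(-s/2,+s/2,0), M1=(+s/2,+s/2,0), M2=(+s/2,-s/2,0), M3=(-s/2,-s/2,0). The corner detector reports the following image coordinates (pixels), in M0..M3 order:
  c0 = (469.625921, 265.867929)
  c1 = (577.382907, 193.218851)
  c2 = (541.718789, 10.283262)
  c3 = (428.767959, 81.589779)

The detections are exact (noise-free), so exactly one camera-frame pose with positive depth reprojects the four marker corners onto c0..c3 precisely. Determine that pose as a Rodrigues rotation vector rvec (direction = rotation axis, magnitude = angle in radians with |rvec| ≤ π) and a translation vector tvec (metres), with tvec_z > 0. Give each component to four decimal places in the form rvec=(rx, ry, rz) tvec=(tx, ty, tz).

Intrinsics K: fx=509.5, fy=804.3, cx=334.8, cy=236.6
Marker side s = 0.24 m; corners in marker frame (Z=0):
  M0 = (-0.1200, +0.1200, 0)
  M1 = (+0.1200, +0.1200, 0)
  M2 = (+0.1200, -0.1200, 0)
  M3 = (-0.1200, -0.1200, 0)
Detected image corners:
  c0 = (469.625921, 265.867929) px
  c1 = (577.382907, 193.218851) px
  c2 = (541.718789, 10.283262) px
  c3 = (428.767959, 81.589779) px
Planar DLT: solve 8×8 A·h = b for H (H[2,2]=1):
  H  [+507.25943 +241.68329 +505.37458]
  H  [-286.94582 +787.49550 +139.13127]
  H  [+0.09450 +0.16334 +1.00000]
B = K⁻¹H; ‖b₁‖=1.014027, ‖b₂‖=1.014027; λ = 2/(‖b₁‖+‖b₂‖) = 0.986167, sign → tz>0 ⇒ λ=+0.986167
r₁ = λ·B[:,0] = (+0.92059,-0.37924,+0.09319); r₂ = λ·B[:,1] = (+0.36194,+0.91818,+0.16108)
r₃ = r₁×r₂ = (-0.14666,-0.11456,+0.98253); SVD([r₁ r₂ r₃]) → R = UVᵀ:
  R  [+0.92059 +0.36194 -0.14666]
  R  [-0.37924 +0.91818 -0.11456]
  R  [+0.09319 +0.16108 +0.98253]
t = (+0.33016, -0.11951, +0.98617) m
tr R = 2.821300; θ = arccos((tr R − 1)/2) = 0.425941 rad = 24.405°
axis k = ((R−Rᵀ)₃₂, (R−Rᵀ)₁₃, (R−Rᵀ)₂₁) / (2 sinθ) = (+0.333562, -0.290251, -0.896934)
rvec = θ·k = (+0.142078, -0.123630, -0.382041)

rvec=(0.1421, -0.1236, -0.3820) tvec=(0.3302, -0.1195, 0.9862)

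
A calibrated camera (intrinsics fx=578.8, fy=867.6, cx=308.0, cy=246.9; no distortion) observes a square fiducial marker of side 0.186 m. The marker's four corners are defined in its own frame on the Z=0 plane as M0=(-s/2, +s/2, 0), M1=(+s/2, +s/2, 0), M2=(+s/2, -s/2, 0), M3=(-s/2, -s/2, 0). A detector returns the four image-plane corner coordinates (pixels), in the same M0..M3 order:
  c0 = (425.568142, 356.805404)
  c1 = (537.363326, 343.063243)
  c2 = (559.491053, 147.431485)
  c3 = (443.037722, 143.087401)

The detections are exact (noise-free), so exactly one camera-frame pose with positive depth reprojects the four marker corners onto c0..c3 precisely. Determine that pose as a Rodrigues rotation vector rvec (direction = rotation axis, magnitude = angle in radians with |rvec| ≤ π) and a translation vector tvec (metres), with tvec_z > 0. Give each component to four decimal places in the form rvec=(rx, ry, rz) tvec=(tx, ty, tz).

rvec=(0.2449, -0.3794, 0.0232) tvec=(0.2458, 0.0031, 0.7664)

Intrinsics K: fx=578.8, fy=867.6, cx=308.0, cy=246.9
Marker side s = 0.186 m; corners in marker frame (Z=0):
  M0 = (-0.0930, +0.0930, 0)
  M1 = (+0.0930, +0.0930, 0)
  M2 = (+0.0930, -0.0930, 0)
  M3 = (-0.0930, -0.0930, 0)
Detected image corners:
  c0 = (425.568142, 356.805404) px
  c1 = (537.363326, 343.063243) px
  c2 = (559.491053, 147.431485) px
  c3 = (443.037722, 143.087401) px
Planar DLT: solve 8×8 A·h = b for H (H[2,2]=1):
  H  [+850.07723 +41.91209 +493.64414]
  H  [+92.71825 +1173.26209 +250.37598]
  H  [+0.48204 +0.30307 +1.00000]
B = K⁻¹H; ‖b₁‖=1.304859, ‖b₂‖=1.304859; λ = 2/(‖b₁‖+‖b₂‖) = 0.766366, sign → tz>0 ⇒ λ=+0.766366
r₁ = λ·B[:,0] = (+0.92897,-0.02323,+0.36942); r₂ = λ·B[:,1] = (-0.06810,+0.97027,+0.23226)
r₃ = r₁×r₂ = (-0.36383,-0.24092,+0.89977); SVD([r₁ r₂ r₃]) → R = UVᵀ:
  R  [+0.92897 -0.06810 -0.36383]
  R  [-0.02323 +0.97027 -0.24092]
  R  [+0.36942 +0.23226 +0.89977]
t = (+0.24580, +0.00307, +0.76637) m
tr R = 2.799006; θ = arccos((tr R − 1)/2) = 0.452166 rad = 25.907°
axis k = ((R−Rᵀ)₃₂, (R−Rᵀ)₁₃, (R−Rᵀ)₂₁) / (2 sinθ) = (+0.541508, -0.839126, +0.051350)
rvec = θ·k = (+0.244851, -0.379424, +0.023219)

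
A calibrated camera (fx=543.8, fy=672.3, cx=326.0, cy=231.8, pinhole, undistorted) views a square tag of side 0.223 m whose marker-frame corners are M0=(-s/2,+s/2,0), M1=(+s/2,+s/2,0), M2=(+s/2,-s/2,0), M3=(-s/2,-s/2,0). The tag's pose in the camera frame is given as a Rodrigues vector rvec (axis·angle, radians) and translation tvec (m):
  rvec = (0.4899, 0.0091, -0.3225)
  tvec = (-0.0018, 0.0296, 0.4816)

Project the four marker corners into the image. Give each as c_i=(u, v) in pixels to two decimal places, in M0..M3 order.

c0=(252.34, 425.32) c1=(469.60, 345.81) c2=(416.34, 76.86) c3=(150.60, 186.58)

Intrinsics K: fx=543.8, fy=672.3, cx=326.0, cy=231.8
Marker side s = 0.223 m; corners in marker frame (Z=0):
  M0 = (-0.1115, +0.1115, 0)
  M1 = (+0.1115, +0.1115, 0)
  M2 = (+0.1115, -0.1115, 0)
  M3 = (-0.1115, -0.1115, 0)
rvec = (0.4899, 0.0091, -0.3225), |rvec| = θ = 0.58659 rad = 33.609°
Rodrigues: sinθ=0.55353, 1−cosθ=0.16717; R = I + sinθ·[k]× + (1−cosθ)·[k]×²:
    [+0.94943 +0.30649 -0.06817]
    [-0.30215 +0.83287 -0.46371]
    [-0.08534 +0.46086 +0.88336]
t = (-0.0018, 0.0296, 0.4816) m
M0: Pc = R·M0+t = (-0.07349, +0.15616, +0.54250); u = 543.8·(-0.07349)/0.54250 + 326.0 = 252.3358, v = 672.3·(+0.15616)/0.54250 + 231.8 = 425.3171
M1: Pc = R·M1+t = (+0.13823, +0.08877, +0.52347); u = 543.8·(+0.13823)/0.52347 + 326.0 = 469.6034, v = 672.3·(+0.08877)/0.52347 + 231.8 = 345.8149
M2: Pc = R·M2+t = (+0.06989, -0.09696, +0.42070); u = 543.8·(+0.06989)/0.42070 + 326.0 = 416.3385, v = 672.3·(-0.09696)/0.42070 + 231.8 = 76.8596
M3: Pc = R·M3+t = (-0.14183, -0.02957, +0.43973); u = 543.8·(-0.14183)/0.43973 + 326.0 = 150.5975, v = 672.3·(-0.02957)/0.43973 + 231.8 = 186.5831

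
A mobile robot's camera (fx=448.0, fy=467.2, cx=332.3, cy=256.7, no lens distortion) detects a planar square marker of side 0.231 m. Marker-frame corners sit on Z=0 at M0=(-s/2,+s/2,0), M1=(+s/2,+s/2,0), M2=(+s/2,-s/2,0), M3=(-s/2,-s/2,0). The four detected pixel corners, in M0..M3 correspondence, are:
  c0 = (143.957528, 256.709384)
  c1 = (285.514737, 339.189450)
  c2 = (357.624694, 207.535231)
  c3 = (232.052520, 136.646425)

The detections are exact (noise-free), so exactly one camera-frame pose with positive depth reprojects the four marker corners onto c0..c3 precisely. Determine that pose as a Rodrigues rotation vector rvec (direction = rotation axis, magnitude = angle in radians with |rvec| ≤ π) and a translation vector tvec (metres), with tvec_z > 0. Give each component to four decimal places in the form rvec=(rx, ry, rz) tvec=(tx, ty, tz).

Intrinsics K: fx=448.0, fy=467.2, cx=332.3, cy=256.7
Marker side s = 0.231 m; corners in marker frame (Z=0):
  M0 = (-0.1155, +0.1155, 0)
  M1 = (+0.1155, +0.1155, 0)
  M2 = (+0.1155, -0.1155, 0)
  M3 = (-0.1155, -0.1155, 0)
Detected image corners:
  c0 = (143.957528, 256.709384) px
  c1 = (285.514737, 339.189450) px
  c2 = (357.624694, 207.535231) px
  c3 = (232.052520, 136.646425) px
Planar DLT: solve 8×8 A·h = b for H (H[2,2]=1):
  H  [+560.49436 -488.30192 +256.88373]
  H  [+316.07053 +414.33334 +230.72013]
  H  [-0.06080 -0.55456 +1.00000]
B = K⁻¹H; ‖b₁‖=1.479134, ‖b₂‖=1.479134; λ = 2/(‖b₁‖+‖b₂‖) = 0.676071, sign → tz>0 ⇒ λ=+0.676071
r₁ = λ·B[:,0] = (+0.87633,+0.47996,-0.04111); r₂ = λ·B[:,1] = (-0.45880,+0.80557,-0.37492)
r₃ = r₁×r₂ = (-0.14683,+0.34741,+0.92614); SVD([r₁ r₂ r₃]) → R = UVᵀ:
  R  [+0.87633 -0.45880 -0.14683]
  R  [+0.47996 +0.80557 +0.34741]
  R  [-0.04111 -0.37492 +0.92614]
t = (-0.11381, -0.03759, +0.67607) m
tr R = 2.608038; θ = arccos((tr R − 1)/2) = 0.636772 rad = 36.484°
axis k = ((R−Rᵀ)₃₂, (R−Rᵀ)₁₃, (R−Rᵀ)₂₁) / (2 sinθ) = (-0.607410, -0.088906, +0.789398)
rvec = θ·k = (-0.386782, -0.056613, +0.502667)

rvec=(-0.3868, -0.0566, 0.5027) tvec=(-0.1138, -0.0376, 0.6761)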